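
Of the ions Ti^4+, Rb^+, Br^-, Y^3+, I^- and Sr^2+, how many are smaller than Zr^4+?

1

Ti^4+ has 18 e⁻ (Z=22), Zr^4+ has 36 e⁻ (Z=40), Y^3+ has 36 e⁻ (Z=39), Sr^2+ has 36 e⁻ (Z=38), Rb^+ has 36 e⁻ (Z=37), Br^- has 36 e⁻ (Z=35), I^- has 54 e⁻ (Z=53). Ti^4+ < Zr^4+ (same group, 1 shell fewer); Zr^4+ < Y^3+ (both 36 e⁻, Z=40>39); Y^3+ < Sr^2+ (isoelectronic, higher Z=39 is smaller); Sr^2+ < Rb^+ (both 36 e⁻, Z=38>37); Rb^+ < Br^- (isoelectronic, higher Z=37 is smaller); Br^- < I^- (same group, 1 shell fewer).
Ordering all of them (including Zr^4+) by radius gives Ti^4+ < Zr^4+ < Y^3+ < Sr^2+ < Rb^+ < Br^- < I^-. Count: 1.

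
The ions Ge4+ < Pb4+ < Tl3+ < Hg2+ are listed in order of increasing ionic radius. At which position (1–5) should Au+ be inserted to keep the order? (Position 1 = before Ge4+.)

5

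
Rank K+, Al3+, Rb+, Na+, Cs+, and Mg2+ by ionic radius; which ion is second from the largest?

Rb+

Work out protons and electrons: Al3+: 10 e⁻, Z=13, Mg2+: 10 e⁻, Z=12, Na+: 10 e⁻, Z=11, K+: 18 e⁻, Z=19, Rb+: 36 e⁻, Z=37, Cs+: 54 e⁻, Z=55. Al3+ < Mg2+ (both 10 e⁻, Z=13>12); Mg2+ < Na+ (isoelectronic, higher Z=12 is smaller); Na+ < K+ (same group, 1 shell fewer); K+ < Rb+ (same group, period 4 vs 5); Rb+ < Cs+ (same group, 1 shell fewer).
Ordering: Al3+ < Mg2+ < Na+ < K+ < Rb+ < Cs+. The second largest is Rb+.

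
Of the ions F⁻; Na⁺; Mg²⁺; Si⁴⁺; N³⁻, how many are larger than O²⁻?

These species are isoelectronic with 10 electrons. The only difference is the number of protons: Si⁴⁺ (Z=14), Mg²⁺ (Z=12), Na⁺ (Z=11), F⁻ (Z=9), O²⁻ (Z=8), N³⁻ (Z=7). The strongest nuclear pull (Si⁴⁺) gives the smallest ion.
Ordering all of them (including O²⁻) by radius gives Si⁴⁺ < Mg²⁺ < Na⁺ < F⁻ < O²⁻ < N³⁻. So 1 is larger.

1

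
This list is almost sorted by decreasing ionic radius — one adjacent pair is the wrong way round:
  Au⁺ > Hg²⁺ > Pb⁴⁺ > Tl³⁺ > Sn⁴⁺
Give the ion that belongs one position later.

Compare adjacent ions: they are isoelectronic (78 e⁻) and Pb has more protons than Tl (82 vs 81), making Pb⁴⁺ smaller — yet in this decreasing list Pb⁴⁺ sits before Tl³⁺. Nothing else is reversed, so Pb⁴⁺ should move one place to the right.

Pb⁴⁺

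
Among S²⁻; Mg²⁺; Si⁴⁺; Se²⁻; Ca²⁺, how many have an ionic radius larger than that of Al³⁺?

Work out protons and electrons: Si⁴⁺ (Z=14, 10 e⁻), Al³⁺ (Z=13, 10 e⁻), Mg²⁺ (Z=12, 10 e⁻), Ca²⁺ (Z=20, 18 e⁻), S²⁻ (Z=16, 18 e⁻), Se²⁻ (Z=34, 36 e⁻). Si⁴⁺ < Al³⁺ (both 10 e⁻, Z=14>13); Al³⁺ < Mg²⁺ (both 10 e⁻, Z=13>12); Mg²⁺ < Ca²⁺ (same group, period 3 vs 4); Ca²⁺ < S²⁻ (isoelectronic, higher Z=20 is smaller); S²⁻ < Se²⁻ (same group, 1 shell fewer).
Overall: Si⁴⁺ < Al³⁺ < Mg²⁺ < Ca²⁺ < S²⁻ < Se²⁻. Al³⁺ has 1 below it and 4 above. Count: 4.

4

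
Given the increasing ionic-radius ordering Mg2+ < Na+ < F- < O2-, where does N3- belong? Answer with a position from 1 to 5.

Isoelectronic series (10 e⁻ each). Size is set by nuclear charge: more protons means a smaller ion. Mg2+ (Z=12), Na+ (Z=11), F- (Z=9), O2- (Z=8), N3- (Z=7).
The complete sequence is Mg2+ < Na+ < F- < O2- < N3-. N3- sits at position 5.

5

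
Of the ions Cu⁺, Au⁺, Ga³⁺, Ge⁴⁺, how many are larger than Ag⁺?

Work out protons and electrons: Ge⁴⁺ (Z=32, 28 e⁻), Ga³⁺ (Z=31, 28 e⁻), Cu⁺ (Z=29, 28 e⁻), Ag⁺ (Z=47, 46 e⁻), Au⁺ (Z=79, 78 e⁻). Ge⁴⁺ < Ga³⁺ (isoelectronic, higher Z=32 is smaller); Ga³⁺ < Cu⁺ (both 28 e⁻, Z=31>29); Cu⁺ < Ag⁺ (same group, 1 shell fewer); Ag⁺ < Au⁺ (same group, period 5 vs 6).
Relative to Ag⁺, the ions that are larger are Au⁺. That's 1.

1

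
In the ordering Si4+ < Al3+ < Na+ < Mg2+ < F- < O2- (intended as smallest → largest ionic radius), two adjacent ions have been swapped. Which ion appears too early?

Compare adjacent ions: they are isoelectronic (10 e⁻) and Mg has more protons than Na (12 vs 11), making Mg2+ smaller — yet in this increasing list Na+ sits before Mg2+. Nothing else is reversed, so Na+ should move one place to the right.

Na+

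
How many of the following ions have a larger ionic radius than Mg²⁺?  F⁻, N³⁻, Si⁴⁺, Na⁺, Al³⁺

3

These species are isoelectronic with 10 electrons. The only difference is the number of protons: Si⁴⁺ (Z=14), Al³⁺ (Z=13), Mg²⁺ (Z=12), Na⁺ (Z=11), F⁻ (Z=9), N³⁻ (Z=7). The strongest nuclear pull (Si⁴⁺) gives the smallest ion.
Overall: Si⁴⁺ < Al³⁺ < Mg²⁺ < Na⁺ < F⁻ < N³⁻. Mg²⁺ has 2 below it and 3 above. Count: 3.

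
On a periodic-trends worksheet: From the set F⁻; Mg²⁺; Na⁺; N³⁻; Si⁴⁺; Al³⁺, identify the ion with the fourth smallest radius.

All of these have 10 electrons (isoelectronic). With the same electron cloud, the ion with the most protons pulls it in tightest. Nuclear charges: Si⁴⁺ (Z=14), Al³⁺ (Z=13), Mg²⁺ (Z=12), Na⁺ (Z=11), F⁻ (Z=9), N³⁻ (Z=7). Highest Z is smallest.
Full ascending order: Si⁴⁺ < Al³⁺ < Mg²⁺ < Na⁺ < F⁻ < N³⁻. Counting from the smallest, position 4 is Na⁺.

Na⁺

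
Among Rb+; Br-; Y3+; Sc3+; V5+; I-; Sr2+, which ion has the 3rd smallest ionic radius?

Y3+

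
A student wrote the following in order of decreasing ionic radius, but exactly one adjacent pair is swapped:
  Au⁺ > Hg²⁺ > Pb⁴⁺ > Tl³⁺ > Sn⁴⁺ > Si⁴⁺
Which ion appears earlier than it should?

The pair Pb⁴⁺, Tl³⁺ is the wrong way round — Pb⁴⁺ and Tl³⁺ share 78 electrons; the higher nuclear charge on Pb (Z=82) contracts it more, so Pb⁴⁺ < Tl³⁺. All other adjacent pairs agree with periodic trends, so Pb⁴⁺ is the misplaced ion.

Pb⁴⁺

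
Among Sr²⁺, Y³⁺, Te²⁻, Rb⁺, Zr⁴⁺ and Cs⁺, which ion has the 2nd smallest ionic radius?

Y³⁺

Electron counts and nuclear charges: Zr⁴⁺ (Z=40, 36 e⁻), Y³⁺ (Z=39, 36 e⁻), Sr²⁺ (Z=38, 36 e⁻), Rb⁺ (Z=37, 36 e⁻), Cs⁺ (Z=55, 54 e⁻), Te²⁻ (Z=52, 54 e⁻). Zr⁴⁺ < Y³⁺ (both 36 e⁻, Z=40>39); Y³⁺ < Sr²⁺ (both 36 e⁻, Z=39>38); Sr²⁺ < Rb⁺ (both 36 e⁻, Z=38>37); Rb⁺ < Cs⁺ (same group, period 5 vs 6); Cs⁺ < Te²⁻ (isoelectronic, higher Z=55 is smaller).
That gives Zr⁴⁺ < Y³⁺ < Sr²⁺ < Rb⁺ < Cs⁺ < Te²⁻. From the smallest end, number 2 is Y³⁺.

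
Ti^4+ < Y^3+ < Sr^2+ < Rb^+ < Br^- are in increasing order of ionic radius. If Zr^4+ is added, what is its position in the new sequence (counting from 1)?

Electron counts and nuclear charges: Ti^4+: 18 e⁻, Z=22, Zr^4+: 36 e⁻, Z=40, Y^3+: 36 e⁻, Z=39, Sr^2+: 36 e⁻, Z=38, Rb^+: 36 e⁻, Z=37, Br^-: 36 e⁻, Z=35. Ti^4+ < Zr^4+ (same group, 1 shell fewer); Zr^4+ < Y^3+ (both 36 e⁻, Z=40>39); Y^3+ < Sr^2+ (both 36 e⁻, Z=39>38); Sr^2+ < Rb^+ (both 36 e⁻, Z=38>37); Rb^+ < Br^- (isoelectronic, higher Z=37 is smaller).
Merged order: Ti^4+ < Zr^4+ < Y^3+ < Sr^2+ < Rb^+ < Br^- — Zr^4+ is number 2.

2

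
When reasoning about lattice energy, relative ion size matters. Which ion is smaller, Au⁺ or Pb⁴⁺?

These species are isoelectronic with 78 electrons. The only difference is the number of protons: Pb⁴⁺ (Z=82), Au⁺ (Z=79). The strongest nuclear pull (Pb⁴⁺) gives the smallest ion.

Pb⁴⁺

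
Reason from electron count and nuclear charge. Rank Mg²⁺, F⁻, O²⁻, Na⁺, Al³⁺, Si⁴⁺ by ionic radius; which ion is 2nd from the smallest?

These species are isoelectronic with 10 electrons. The only difference is the number of protons: Si⁴⁺ (Z=14), Al³⁺ (Z=13), Mg²⁺ (Z=12), Na⁺ (Z=11), F⁻ (Z=9), O²⁻ (Z=8). The strongest nuclear pull (Si⁴⁺) gives the smallest ion.
So the order is Si⁴⁺ < Al³⁺ < Mg²⁺ < Na⁺ < F⁻ < O²⁻; the 2nd-smallest ion is Al³⁺.

Al³⁺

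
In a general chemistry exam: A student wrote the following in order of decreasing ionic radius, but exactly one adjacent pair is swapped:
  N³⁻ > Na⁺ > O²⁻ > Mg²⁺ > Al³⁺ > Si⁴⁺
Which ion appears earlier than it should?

Na⁺

Compare adjacent ions: they are isoelectronic (10 e⁻) and Na has more protons than O (11 vs 8), making Na⁺ smaller — yet in this decreasing list Na⁺ sits before O²⁻. Nothing else is reversed, so Na⁺ should move one place to the right.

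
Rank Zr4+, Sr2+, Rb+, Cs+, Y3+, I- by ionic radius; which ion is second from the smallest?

First list Z and electron count for each: Zr4+ (Z=40, 36 e⁻), Y3+ (Z=39, 36 e⁻), Sr2+ (Z=38, 36 e⁻), Rb+ (Z=37, 36 e⁻), Cs+ (Z=55, 54 e⁻), I- (Z=53, 54 e⁻). Zr4+ < Y3+ (both 36 e⁻, Z=40>39); Y3+ < Sr2+ (isoelectronic, higher Z=39 is smaller); Sr2+ < Rb+ (isoelectronic, higher Z=38 is smaller); Rb+ < Cs+ (same group, 1 shell fewer); Cs+ < I- (both 54 e⁻, Z=55>53).
That gives Zr4+ < Y3+ < Sr2+ < Rb+ < Cs+ < I-. From the smallest end, number 2 is Y3+.

Y3+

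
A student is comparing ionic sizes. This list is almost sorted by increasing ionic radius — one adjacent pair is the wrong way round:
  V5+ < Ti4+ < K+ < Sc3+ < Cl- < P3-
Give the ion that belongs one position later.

K+

Scanning neighbour by neighbour, only K+/Sc3+ violates a trend: both have 18 electrons but Z(Sc)=21 > Z(K)=19, so Sc3+ should be the smaller of the two. That makes K+ the one sitting a position early relative to where it belongs.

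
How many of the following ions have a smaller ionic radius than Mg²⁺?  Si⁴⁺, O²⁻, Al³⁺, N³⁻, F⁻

2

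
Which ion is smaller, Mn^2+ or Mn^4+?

Mn^4+

For a single element, ionic radius drops as positive charge rises — Mn^4+ < Mn^2+.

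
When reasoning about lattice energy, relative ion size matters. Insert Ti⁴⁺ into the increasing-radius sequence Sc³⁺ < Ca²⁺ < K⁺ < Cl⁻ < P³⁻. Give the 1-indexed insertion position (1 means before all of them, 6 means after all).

1

These species are isoelectronic with 18 electrons. The only difference is the number of protons: Ti⁴⁺ (Z=22), Sc³⁺ (Z=21), Ca²⁺ (Z=20), K⁺ (Z=19), Cl⁻ (Z=17), P³⁻ (Z=15). The strongest nuclear pull (Ti⁴⁺) gives the smallest ion.
Putting Ti⁴⁺ in gives Ti⁴⁺ < Sc³⁺ < Ca²⁺ < K⁺ < Cl⁻ < P³⁻; it lands at slot 1.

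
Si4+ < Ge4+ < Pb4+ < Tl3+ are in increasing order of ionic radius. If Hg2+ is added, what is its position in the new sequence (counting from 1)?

5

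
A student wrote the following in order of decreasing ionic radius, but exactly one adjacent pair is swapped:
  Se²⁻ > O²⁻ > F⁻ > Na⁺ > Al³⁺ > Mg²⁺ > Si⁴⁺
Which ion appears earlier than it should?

Check each adjacent pair. Al³⁺ and Mg²⁺ are reversed: they are isoelectronic (10 e⁻) and Al has more protons than Mg (13 vs 12), making Al³⁺ smaller. No other neighbouring pair contradicts the periodic trends, so Al³⁺ is the ion listed too early.

Al³⁺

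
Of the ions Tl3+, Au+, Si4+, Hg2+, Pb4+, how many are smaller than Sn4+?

1

Si4+ has 10 e⁻ (Z=14), Sn4+ has 46 e⁻ (Z=50), Pb4+ has 78 e⁻ (Z=82), Tl3+ has 78 e⁻ (Z=81), Hg2+ has 78 e⁻ (Z=80), Au+ has 78 e⁻ (Z=79). Si4+ < Sn4+ (same group, period 3 vs 5); Sn4+ < Pb4+ (same group, 1 shell fewer); Pb4+ < Tl3+ (both 78 e⁻, Z=82>81); Tl3+ < Hg2+ (both 78 e⁻, Z=81>80); Hg2+ < Au+ (both 78 e⁻, Z=80>79).
Overall: Si4+ < Sn4+ < Pb4+ < Tl3+ < Hg2+ < Au+. Sn4+ has 1 below it and 4 above. That's 1.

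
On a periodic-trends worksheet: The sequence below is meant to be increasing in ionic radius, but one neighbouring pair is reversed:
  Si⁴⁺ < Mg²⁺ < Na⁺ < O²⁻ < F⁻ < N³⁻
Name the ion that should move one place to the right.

O²⁻

The pair O²⁻, F⁻ is the wrong way round — F⁻ and O²⁻ share 10 electrons; the higher nuclear charge on F (Z=9) contracts it more, so F⁻ < O²⁻. All other adjacent pairs agree with periodic trends, so O²⁻ is the misplaced ion.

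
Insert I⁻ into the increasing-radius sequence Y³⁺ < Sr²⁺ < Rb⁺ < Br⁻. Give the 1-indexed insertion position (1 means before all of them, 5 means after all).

Tabulating Z and e⁻: Y³⁺ (Z=39, 36 e⁻), Sr²⁺ (Z=38, 36 e⁻), Rb⁺ (Z=37, 36 e⁻), Br⁻ (Z=35, 36 e⁻), I⁻ (Z=53, 54 e⁻). Y³⁺ < Sr²⁺ (both 36 e⁻, Z=39>38); Sr²⁺ < Rb⁺ (both 36 e⁻, Z=38>37); Rb⁺ < Br⁻ (isoelectronic, higher Z=37 is smaller); Br⁻ < I⁻ (same group, period 4 vs 5).
The complete sequence is Y³⁺ < Sr²⁺ < Rb⁺ < Br⁻ < I⁻. I⁻ sits at position 5.

5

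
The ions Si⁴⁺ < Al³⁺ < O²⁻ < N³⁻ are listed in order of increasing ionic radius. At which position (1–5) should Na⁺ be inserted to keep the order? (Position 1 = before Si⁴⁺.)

These species are isoelectronic with 10 electrons. The only difference is the number of protons: Si⁴⁺ (Z=14), Al³⁺ (Z=13), Na⁺ (Z=11), O²⁻ (Z=8), N³⁻ (Z=7). The strongest nuclear pull (Si⁴⁺) gives the smallest ion.
Merged order: Si⁴⁺ < Al³⁺ < Na⁺ < O²⁻ < N³⁻ — Na⁺ is number 3.

3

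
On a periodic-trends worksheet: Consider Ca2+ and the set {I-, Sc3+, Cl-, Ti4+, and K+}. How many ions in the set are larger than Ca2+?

3

Ti4+: 18 e⁻, Z=22, Sc3+: 18 e⁻, Z=21, Ca2+: 18 e⁻, Z=20, K+: 18 e⁻, Z=19, Cl-: 18 e⁻, Z=17, I-: 54 e⁻, Z=53. Ti4+ < Sc3+ (both 18 e⁻, Z=22>21); Sc3+ < Ca2+ (both 18 e⁻, Z=21>20); Ca2+ < K+ (isoelectronic, higher Z=20 is smaller); K+ < Cl- (isoelectronic, higher Z=19 is smaller); Cl- < I- (same group, period 3 vs 5).
Ordering all of them (including Ca2+) by radius gives Ti4+ < Sc3+ < Ca2+ < K+ < Cl- < I-. So 3 are larger.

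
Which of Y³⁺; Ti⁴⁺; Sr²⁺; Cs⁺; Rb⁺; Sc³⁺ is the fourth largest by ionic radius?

Y³⁺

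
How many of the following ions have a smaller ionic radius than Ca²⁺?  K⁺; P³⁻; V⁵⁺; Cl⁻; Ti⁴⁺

Isoelectronic series (18 e⁻ each). Size is set by nuclear charge: more protons means a smaller ion. V⁵⁺ (Z=23), Ti⁴⁺ (Z=22), Ca²⁺ (Z=20), K⁺ (Z=19), Cl⁻ (Z=17), P³⁻ (Z=15).
Overall: V⁵⁺ < Ti⁴⁺ < Ca²⁺ < K⁺ < Cl⁻ < P³⁻. Ca²⁺ has 2 below it and 3 above. That's 2.

2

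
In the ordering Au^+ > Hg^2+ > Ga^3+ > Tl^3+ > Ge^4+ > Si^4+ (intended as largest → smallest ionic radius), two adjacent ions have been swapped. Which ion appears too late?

Tl^3+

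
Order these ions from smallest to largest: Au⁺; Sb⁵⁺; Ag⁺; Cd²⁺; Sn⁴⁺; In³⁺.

First list Z and electron count for each: Sb⁵⁺ (Z=51, 46 e⁻), Sn⁴⁺ (Z=50, 46 e⁻), In³⁺ (Z=49, 46 e⁻), Cd²⁺ (Z=48, 46 e⁻), Ag⁺ (Z=47, 46 e⁻), Au⁺ (Z=79, 78 e⁻). Sb⁵⁺ < Sn⁴⁺ (isoelectronic, higher Z=51 is smaller); Sn⁴⁺ < In³⁺ (isoelectronic, higher Z=50 is smaller); In³⁺ < Cd²⁺ (both 46 e⁻, Z=49>48); Cd²⁺ < Ag⁺ (both 46 e⁻, Z=48>47); Ag⁺ < Au⁺ (same group, period 5 vs 6).

Sb⁵⁺ < Sn⁴⁺ < In³⁺ < Cd²⁺ < Ag⁺ < Au⁺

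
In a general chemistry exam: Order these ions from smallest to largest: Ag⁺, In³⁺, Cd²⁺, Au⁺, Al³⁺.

First list Z and electron count for each: Al³⁺ has 10 e⁻ (Z=13), In³⁺ has 46 e⁻ (Z=49), Cd²⁺ has 46 e⁻ (Z=48), Ag⁺ has 46 e⁻ (Z=47), Au⁺ has 78 e⁻ (Z=79). Al³⁺ < In³⁺ (same group, period 3 vs 5); In³⁺ < Cd²⁺ (isoelectronic, higher Z=49 is smaller); Cd²⁺ < Ag⁺ (isoelectronic, higher Z=48 is smaller); Ag⁺ < Au⁺ (same group, period 5 vs 6).

Al³⁺ < In³⁺ < Cd²⁺ < Ag⁺ < Au⁺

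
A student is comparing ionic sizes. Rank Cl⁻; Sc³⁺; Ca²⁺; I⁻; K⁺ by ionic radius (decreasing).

I⁻ > Cl⁻ > K⁺ > Ca²⁺ > Sc³⁺

Electron counts and nuclear charges: Sc³⁺: 18 e⁻, Z=21, Ca²⁺: 18 e⁻, Z=20, K⁺: 18 e⁻, Z=19, Cl⁻: 18 e⁻, Z=17, I⁻: 54 e⁻, Z=53. Sc³⁺ < Ca²⁺ (isoelectronic, higher Z=21 is smaller); Ca²⁺ < K⁺ (both 18 e⁻, Z=20>19); K⁺ < Cl⁻ (both 18 e⁻, Z=19>17); Cl⁻ < I⁻ (same group, period 3 vs 5).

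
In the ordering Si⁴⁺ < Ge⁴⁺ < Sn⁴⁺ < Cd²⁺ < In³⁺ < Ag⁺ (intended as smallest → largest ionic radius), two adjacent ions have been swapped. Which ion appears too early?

Cd²⁺

Check each adjacent pair. Cd²⁺ and In³⁺ are reversed: In³⁺ and Cd²⁺ share 46 electrons; the higher nuclear charge on In (Z=49) contracts it more, so In³⁺ < Cd²⁺. No other neighbouring pair contradicts the periodic trends, so Cd²⁺ is the ion listed too early.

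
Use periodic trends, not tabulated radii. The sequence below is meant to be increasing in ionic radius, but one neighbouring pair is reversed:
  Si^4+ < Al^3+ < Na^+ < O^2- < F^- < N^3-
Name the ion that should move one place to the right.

The pair O^2-, F^- is the wrong way round — both have 10 electrons but Z(F)=9 > Z(O)=8, so F^- should be the smaller of the two. All other adjacent pairs agree with periodic trends, so O^2- is the misplaced ion.

O^2-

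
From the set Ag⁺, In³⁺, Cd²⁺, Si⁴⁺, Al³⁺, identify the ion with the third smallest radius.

In³⁺

Electron counts and nuclear charges: Si⁴⁺: 10 e⁻, Z=14, Al³⁺: 10 e⁻, Z=13, In³⁺: 46 e⁻, Z=49, Cd²⁺: 46 e⁻, Z=48, Ag⁺: 46 e⁻, Z=47. Si⁴⁺ < Al³⁺ (both 10 e⁻, Z=14>13); Al³⁺ < In³⁺ (same group, period 3 vs 5); In³⁺ < Cd²⁺ (isoelectronic, higher Z=49 is smaller); Cd²⁺ < Ag⁺ (both 46 e⁻, Z=48>47).
So the order is Si⁴⁺ < Al³⁺ < In³⁺ < Cd²⁺ < Ag⁺; the 3rd-smallest ion is In³⁺.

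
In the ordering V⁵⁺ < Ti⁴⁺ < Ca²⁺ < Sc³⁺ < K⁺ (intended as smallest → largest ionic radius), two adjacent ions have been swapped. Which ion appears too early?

Check each adjacent pair. Ca²⁺ and Sc³⁺ are reversed: both have 18 electrons but Z(Sc)=21 > Z(Ca)=20, so Sc³⁺ should be the smaller of the two. No other neighbouring pair contradicts the periodic trends, so Ca²⁺ is the ion listed too early.

Ca²⁺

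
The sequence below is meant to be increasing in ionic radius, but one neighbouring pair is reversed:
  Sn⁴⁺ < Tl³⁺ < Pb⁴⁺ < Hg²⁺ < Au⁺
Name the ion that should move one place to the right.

Compare adjacent ions: Pb⁴⁺ and Tl³⁺ share 78 electrons; the higher nuclear charge on Pb (Z=82) contracts it more, so Pb⁴⁺ < Tl³⁺ — yet in this increasing list Tl³⁺ sits before Pb⁴⁺. Nothing else is reversed, so Tl³⁺ should move one place to the right.

Tl³⁺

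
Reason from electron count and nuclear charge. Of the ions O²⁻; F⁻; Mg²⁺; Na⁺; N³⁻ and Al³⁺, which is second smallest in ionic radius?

Isoelectronic series (10 e⁻ each). Size is set by nuclear charge: more protons means a smaller ion. Al³⁺ (Z=13), Mg²⁺ (Z=12), Na⁺ (Z=11), F⁻ (Z=9), O²⁻ (Z=8), N³⁻ (Z=7).
So the order is Al³⁺ < Mg²⁺ < Na⁺ < F⁻ < O²⁻ < N³⁻; the 2nd-smallest ion is Mg²⁺.

Mg²⁺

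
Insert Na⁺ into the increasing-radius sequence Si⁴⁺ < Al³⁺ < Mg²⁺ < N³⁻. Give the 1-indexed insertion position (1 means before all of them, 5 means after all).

4

Isoelectronic series (10 e⁻ each). Size is set by nuclear charge: more protons means a smaller ion. Si⁴⁺ (Z=14), Al³⁺ (Z=13), Mg²⁺ (Z=12), Na⁺ (Z=11), N³⁻ (Z=7).
The complete sequence is Si⁴⁺ < Al³⁺ < Mg²⁺ < Na⁺ < N³⁻. Na⁺ sits at position 4.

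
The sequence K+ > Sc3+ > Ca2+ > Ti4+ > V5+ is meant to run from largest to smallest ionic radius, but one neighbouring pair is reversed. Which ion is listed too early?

The pair Sc3+, Ca2+ is the wrong way round — both have 18 electrons but Z(Sc)=21 > Z(Ca)=20, so Sc3+ should be the smaller of the two. All other adjacent pairs agree with periodic trends, so Sc3+ is the misplaced ion.

Sc3+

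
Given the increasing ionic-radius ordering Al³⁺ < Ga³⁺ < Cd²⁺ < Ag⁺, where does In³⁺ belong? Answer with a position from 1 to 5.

Electron counts and nuclear charges: Al³⁺: 10 e⁻, Z=13, Ga³⁺: 28 e⁻, Z=31, In³⁺: 46 e⁻, Z=49, Cd²⁺: 46 e⁻, Z=48, Ag⁺: 46 e⁻, Z=47. Al³⁺ < Ga³⁺ (same group, period 3 vs 4); Ga³⁺ < In³⁺ (same group, period 4 vs 5); In³⁺ < Cd²⁺ (isoelectronic, higher Z=49 is smaller); Cd²⁺ < Ag⁺ (both 46 e⁻, Z=48>47).
Putting In³⁺ in gives Al³⁺ < Ga³⁺ < In³⁺ < Cd²⁺ < Ag⁺; it lands at slot 3.

3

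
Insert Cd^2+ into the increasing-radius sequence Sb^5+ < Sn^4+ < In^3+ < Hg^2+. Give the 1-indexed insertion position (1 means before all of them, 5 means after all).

4

Electron counts and nuclear charges: Sb^5+ has 46 e⁻ (Z=51), Sn^4+ has 46 e⁻ (Z=50), In^3+ has 46 e⁻ (Z=49), Cd^2+ has 46 e⁻ (Z=48), Hg^2+ has 78 e⁻ (Z=80). Sb^5+ < Sn^4+ (isoelectronic, higher Z=51 is smaller); Sn^4+ < In^3+ (isoelectronic, higher Z=50 is smaller); In^3+ < Cd^2+ (both 46 e⁻, Z=49>48); Cd^2+ < Hg^2+ (same group, period 5 vs 6).
With Cd^2+ included the full order is Sb^5+ < Sn^4+ < In^3+ < Cd^2+ < Hg^2+, so it takes position 4.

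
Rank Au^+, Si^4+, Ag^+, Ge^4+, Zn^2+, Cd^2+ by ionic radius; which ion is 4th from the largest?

Zn^2+

First list Z and electron count for each: Si^4+ has 10 e⁻ (Z=14), Ge^4+ has 28 e⁻ (Z=32), Zn^2+ has 28 e⁻ (Z=30), Cd^2+ has 46 e⁻ (Z=48), Ag^+ has 46 e⁻ (Z=47), Au^+ has 78 e⁻ (Z=79). Si^4+ < Ge^4+ (same group, period 3 vs 4); Ge^4+ < Zn^2+ (both 28 e⁻, Z=32>30); Zn^2+ < Cd^2+ (same group, 1 shell fewer); Cd^2+ < Ag^+ (both 46 e⁻, Z=48>47); Ag^+ < Au^+ (same group, period 5 vs 6).
Full ascending order: Si^4+ < Ge^4+ < Zn^2+ < Cd^2+ < Ag^+ < Au^+. Counting from the largest, position 4 is Zn^2+.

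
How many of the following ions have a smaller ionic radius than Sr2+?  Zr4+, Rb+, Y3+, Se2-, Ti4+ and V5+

V5+: 18 e⁻, Z=23, Ti4+: 18 e⁻, Z=22, Zr4+: 36 e⁻, Z=40, Y3+: 36 e⁻, Z=39, Sr2+: 36 e⁻, Z=38, Rb+: 36 e⁻, Z=37, Se2-: 36 e⁻, Z=34. V5+ < Ti4+ (isoelectronic, higher Z=23 is smaller); Ti4+ < Zr4+ (same group, 1 shell fewer); Zr4+ < Y3+ (both 36 e⁻, Z=40>39); Y3+ < Sr2+ (both 36 e⁻, Z=39>38); Sr2+ < Rb+ (both 36 e⁻, Z=38>37); Rb+ < Se2- (isoelectronic, higher Z=37 is smaller).
Overall: V5+ < Ti4+ < Zr4+ < Y3+ < Sr2+ < Rb+ < Se2-. Sr2+ has 4 below it and 2 above. That's 4.

4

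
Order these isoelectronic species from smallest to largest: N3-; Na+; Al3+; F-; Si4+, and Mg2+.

Each ion has 10 electrons. The ranking follows nuclear charge in reverse — greater Z gives a smaller radius. Si4+ (Z=14), Al3+ (Z=13), Mg2+ (Z=12), Na+ (Z=11), F- (Z=9), N3- (Z=7).

Si4+ < Al3+ < Mg2+ < Na+ < F- < N3-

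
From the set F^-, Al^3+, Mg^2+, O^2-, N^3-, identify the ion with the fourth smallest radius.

O^2-

These species are isoelectronic with 10 electrons. The only difference is the number of protons: Al^3+ (Z=13), Mg^2+ (Z=12), F^- (Z=9), O^2- (Z=8), N^3- (Z=7). The strongest nuclear pull (Al^3+) gives the smallest ion.
Full ascending order: Al^3+ < Mg^2+ < F^- < O^2- < N^3-. Counting from the smallest, position 4 is O^2-.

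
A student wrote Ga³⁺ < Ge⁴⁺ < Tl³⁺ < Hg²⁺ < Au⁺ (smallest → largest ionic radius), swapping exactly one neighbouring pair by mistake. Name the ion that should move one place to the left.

The pair Ga³⁺, Ge⁴⁺ is the wrong way round — Ge⁴⁺ and Ga³⁺ share 28 electrons; the higher nuclear charge on Ge (Z=32) contracts it more, so Ge⁴⁺ < Ga³⁺. All other adjacent pairs agree with periodic trends, so Ge⁴⁺ is the misplaced ion.

Ge⁴⁺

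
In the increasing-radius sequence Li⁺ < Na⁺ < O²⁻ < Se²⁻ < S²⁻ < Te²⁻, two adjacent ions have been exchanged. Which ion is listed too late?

Compare adjacent ions: both in group 16 with the same charge; S²⁻ (period 3) has the smaller radius — yet in this increasing list Se²⁻ sits before S²⁻. Nothing else is reversed, so S²⁻ should move one place to the left.

S²⁻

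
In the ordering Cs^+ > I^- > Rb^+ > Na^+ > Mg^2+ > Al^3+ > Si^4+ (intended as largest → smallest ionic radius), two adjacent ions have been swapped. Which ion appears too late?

Compare adjacent ions: they are isoelectronic (54 e⁻) and Cs has more protons than I (55 vs 53), making Cs^+ smaller — yet in this decreasing list Cs^+ sits before I^-. Nothing else is reversed, so I^- should move one place to the left.

I^-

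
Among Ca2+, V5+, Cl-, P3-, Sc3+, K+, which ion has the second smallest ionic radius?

Sc3+

These species are isoelectronic with 18 electrons. The only difference is the number of protons: V5+ (Z=23), Sc3+ (Z=21), Ca2+ (Z=20), K+ (Z=19), Cl- (Z=17), P3- (Z=15). The strongest nuclear pull (V5+) gives the smallest ion.
Ordering: V5+ < Sc3+ < Ca2+ < K+ < Cl- < P3-. The second smallest is Sc3+.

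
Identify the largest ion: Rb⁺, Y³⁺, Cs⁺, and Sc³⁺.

Tabulating Z and e⁻: Sc³⁺ has 18 e⁻ (Z=21), Y³⁺ has 36 e⁻ (Z=39), Rb⁺ has 36 e⁻ (Z=37), Cs⁺ has 54 e⁻ (Z=55). Sc³⁺ < Y³⁺ (same group, 1 shell fewer); Y³⁺ < Rb⁺ (isoelectronic, higher Z=39 is smaller); Rb⁺ < Cs⁺ (same group, 1 shell fewer).

Cs⁺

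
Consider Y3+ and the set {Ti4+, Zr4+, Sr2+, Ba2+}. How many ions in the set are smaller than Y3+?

Work out protons and electrons: Ti4+ (Z=22, 18 e⁻), Zr4+ (Z=40, 36 e⁻), Y3+ (Z=39, 36 e⁻), Sr2+ (Z=38, 36 e⁻), Ba2+ (Z=56, 54 e⁻). Ti4+ < Zr4+ (same group, 1 shell fewer); Zr4+ < Y3+ (isoelectronic, higher Z=40 is smaller); Y3+ < Sr2+ (both 36 e⁻, Z=39>38); Sr2+ < Ba2+ (same group, 1 shell fewer).
Relative to Y3+, the ions that are smaller are Ti4+, Zr4+. So 2 are smaller.

2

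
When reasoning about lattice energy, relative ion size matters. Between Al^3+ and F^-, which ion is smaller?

Each ion has 10 electrons. The ranking follows nuclear charge in reverse — greater Z gives a smaller radius. Al^3+ (Z=13), F^- (Z=9).

Al^3+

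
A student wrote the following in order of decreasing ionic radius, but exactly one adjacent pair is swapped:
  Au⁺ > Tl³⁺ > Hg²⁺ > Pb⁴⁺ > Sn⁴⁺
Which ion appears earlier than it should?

Tl³⁺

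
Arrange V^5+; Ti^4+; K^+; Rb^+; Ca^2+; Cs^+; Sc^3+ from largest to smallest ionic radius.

Cs^+ > Rb^+ > K^+ > Ca^2+ > Sc^3+ > Ti^4+ > V^5+

Work out protons and electrons: V^5+ (Z=23, 18 e⁻), Ti^4+ (Z=22, 18 e⁻), Sc^3+ (Z=21, 18 e⁻), Ca^2+ (Z=20, 18 e⁻), K^+ (Z=19, 18 e⁻), Rb^+ (Z=37, 36 e⁻), Cs^+ (Z=55, 54 e⁻). V^5+ < Ti^4+ (isoelectronic, higher Z=23 is smaller); Ti^4+ < Sc^3+ (both 18 e⁻, Z=22>21); Sc^3+ < Ca^2+ (isoelectronic, higher Z=21 is smaller); Ca^2+ < K^+ (both 18 e⁻, Z=20>19); K^+ < Rb^+ (same group, 1 shell fewer); Rb^+ < Cs^+ (same group, period 5 vs 6).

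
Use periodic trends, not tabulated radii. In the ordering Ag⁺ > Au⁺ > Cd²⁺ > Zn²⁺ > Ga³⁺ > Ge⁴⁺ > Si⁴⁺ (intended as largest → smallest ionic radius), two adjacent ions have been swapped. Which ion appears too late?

Scanning neighbour by neighbour, only Ag⁺/Au⁺ violates a trend: same group and charge — period 5 sits above period 6, so Ag⁺ is smaller. That makes Au⁺ the one sitting a position late relative to where it belongs.

Au⁺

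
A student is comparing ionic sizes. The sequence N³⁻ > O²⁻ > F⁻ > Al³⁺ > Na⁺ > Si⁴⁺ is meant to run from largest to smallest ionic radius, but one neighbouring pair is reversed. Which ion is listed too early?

Al³⁺

The pair Al³⁺, Na⁺ is the wrong way round — Al³⁺ and Na⁺ share 10 electrons; the higher nuclear charge on Al (Z=13) contracts it more, so Al³⁺ < Na⁺. All other adjacent pairs agree with periodic trends, so Al³⁺ is the misplaced ion.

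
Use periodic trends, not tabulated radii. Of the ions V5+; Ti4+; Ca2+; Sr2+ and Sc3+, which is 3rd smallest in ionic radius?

V5+ (Z=23, 18 e⁻), Ti4+ (Z=22, 18 e⁻), Sc3+ (Z=21, 18 e⁻), Ca2+ (Z=20, 18 e⁻), Sr2+ (Z=38, 36 e⁻). V5+ < Ti4+ (isoelectronic, higher Z=23 is smaller); Ti4+ < Sc3+ (both 18 e⁻, Z=22>21); Sc3+ < Ca2+ (both 18 e⁻, Z=21>20); Ca2+ < Sr2+ (same group, 1 shell fewer).
Ordering: V5+ < Ti4+ < Sc3+ < Ca2+ < Sr2+. The 3rd smallest is Sc3+.

Sc3+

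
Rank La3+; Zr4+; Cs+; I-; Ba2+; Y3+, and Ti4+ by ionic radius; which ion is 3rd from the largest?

Ba2+

Work out protons and electrons: Ti4+ (Z=22, 18 e⁻), Zr4+ (Z=40, 36 e⁻), Y3+ (Z=39, 36 e⁻), La3+ (Z=57, 54 e⁻), Ba2+ (Z=56, 54 e⁻), Cs+ (Z=55, 54 e⁻), I- (Z=53, 54 e⁻). Ti4+ < Zr4+ (same group, 1 shell fewer); Zr4+ < Y3+ (isoelectronic, higher Z=40 is smaller); Y3+ < La3+ (same group, period 5 vs 6); La3+ < Ba2+ (both 54 e⁻, Z=57>56); Ba2+ < Cs+ (isoelectronic, higher Z=56 is smaller); Cs+ < I- (isoelectronic, higher Z=55 is smaller).
Ordering: Ti4+ < Zr4+ < Y3+ < La3+ < Ba2+ < Cs+ < I-. The 3rd largest is Ba2+.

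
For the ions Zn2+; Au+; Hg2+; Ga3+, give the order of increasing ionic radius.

Ga3+ < Zn2+ < Hg2+ < Au+

Work out protons and electrons: Ga3+: 28 e⁻, Z=31, Zn2+: 28 e⁻, Z=30, Hg2+: 78 e⁻, Z=80, Au+: 78 e⁻, Z=79. Ga3+ < Zn2+ (isoelectronic, higher Z=31 is smaller); Zn2+ < Hg2+ (same group, period 4 vs 6); Hg2+ < Au+ (both 78 e⁻, Z=80>79).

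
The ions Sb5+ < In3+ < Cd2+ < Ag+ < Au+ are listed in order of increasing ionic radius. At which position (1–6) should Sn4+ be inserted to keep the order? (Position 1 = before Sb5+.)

Sb5+ (Z=51, 46 e⁻), Sn4+ (Z=50, 46 e⁻), In3+ (Z=49, 46 e⁻), Cd2+ (Z=48, 46 e⁻), Ag+ (Z=47, 46 e⁻), Au+ (Z=79, 78 e⁻). Sb5+ < Sn4+ (both 46 e⁻, Z=51>50); Sn4+ < In3+ (isoelectronic, higher Z=50 is smaller); In3+ < Cd2+ (both 46 e⁻, Z=49>48); Cd2+ < Ag+ (both 46 e⁻, Z=48>47); Ag+ < Au+ (same group, period 5 vs 6).
With Sn4+ included the full order is Sb5+ < Sn4+ < In3+ < Cd2+ < Ag+ < Au+, so it takes position 2.

2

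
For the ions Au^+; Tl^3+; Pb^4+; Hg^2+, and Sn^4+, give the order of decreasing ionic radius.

Au^+ > Hg^2+ > Tl^3+ > Pb^4+ > Sn^4+

First list Z and electron count for each: Sn^4+ (Z=50, 46 e⁻), Pb^4+ (Z=82, 78 e⁻), Tl^3+ (Z=81, 78 e⁻), Hg^2+ (Z=80, 78 e⁻), Au^+ (Z=79, 78 e⁻). Sn^4+ < Pb^4+ (same group, 1 shell fewer); Pb^4+ < Tl^3+ (both 78 e⁻, Z=82>81); Tl^3+ < Hg^2+ (isoelectronic, higher Z=81 is smaller); Hg^2+ < Au^+ (isoelectronic, higher Z=80 is smaller).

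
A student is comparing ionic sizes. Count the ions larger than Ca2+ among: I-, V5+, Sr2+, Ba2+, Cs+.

First list Z and electron count for each: V5+ has 18 e⁻ (Z=23), Ca2+ has 18 e⁻ (Z=20), Sr2+ has 36 e⁻ (Z=38), Ba2+ has 54 e⁻ (Z=56), Cs+ has 54 e⁻ (Z=55), I- has 54 e⁻ (Z=53). V5+ < Ca2+ (isoelectronic, higher Z=23 is smaller); Ca2+ < Sr2+ (same group, 1 shell fewer); Sr2+ < Ba2+ (same group, 1 shell fewer); Ba2+ < Cs+ (isoelectronic, higher Z=56 is smaller); Cs+ < I- (isoelectronic, higher Z=55 is smaller).
Overall: V5+ < Ca2+ < Sr2+ < Ba2+ < Cs+ < I-. Ca2+ has 1 below it and 4 above. That's 4.

4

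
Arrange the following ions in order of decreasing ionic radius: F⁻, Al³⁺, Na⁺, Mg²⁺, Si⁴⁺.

F⁻ > Na⁺ > Mg²⁺ > Al³⁺ > Si⁴⁺

All of these have 10 electrons (isoelectronic). With the same electron cloud, the ion with the most protons pulls it in tightest. Nuclear charges: Si⁴⁺ (Z=14), Al³⁺ (Z=13), Mg²⁺ (Z=12), Na⁺ (Z=11), F⁻ (Z=9). Highest Z is smallest.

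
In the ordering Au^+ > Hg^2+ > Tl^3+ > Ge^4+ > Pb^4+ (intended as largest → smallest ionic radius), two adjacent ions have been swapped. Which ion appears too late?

Compare adjacent ions: Ge^4+ and Pb^4+ are in one column with the same charge; the lighter period-4 ion has 2 fewer shells and is smaller — yet in this decreasing list Ge^4+ sits before Pb^4+. Nothing else is reversed, so Pb^4+ should move one place to the left.

Pb^4+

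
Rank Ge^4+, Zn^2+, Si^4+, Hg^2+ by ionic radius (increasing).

Electron counts and nuclear charges: Si^4+: 10 e⁻, Z=14, Ge^4+: 28 e⁻, Z=32, Zn^2+: 28 e⁻, Z=30, Hg^2+: 78 e⁻, Z=80. Si^4+ < Ge^4+ (same group, 1 shell fewer); Ge^4+ < Zn^2+ (both 28 e⁻, Z=32>30); Zn^2+ < Hg^2+ (same group, 2 shells fewer).

Si^4+ < Ge^4+ < Zn^2+ < Hg^2+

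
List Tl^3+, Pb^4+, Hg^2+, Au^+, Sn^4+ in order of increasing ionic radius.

Work out protons and electrons: Sn^4+ (Z=50, 46 e⁻), Pb^4+ (Z=82, 78 e⁻), Tl^3+ (Z=81, 78 e⁻), Hg^2+ (Z=80, 78 e⁻), Au^+ (Z=79, 78 e⁻). Sn^4+ < Pb^4+ (same group, 1 shell fewer); Pb^4+ < Tl^3+ (both 78 e⁻, Z=82>81); Tl^3+ < Hg^2+ (both 78 e⁻, Z=81>80); Hg^2+ < Au^+ (isoelectronic, higher Z=80 is smaller).

Sn^4+ < Pb^4+ < Tl^3+ < Hg^2+ < Au^+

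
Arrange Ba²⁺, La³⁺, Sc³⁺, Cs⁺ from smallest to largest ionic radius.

Sc³⁺ < La³⁺ < Ba²⁺ < Cs⁺

Work out protons and electrons: Sc³⁺: 18 e⁻, Z=21, La³⁺: 54 e⁻, Z=57, Ba²⁺: 54 e⁻, Z=56, Cs⁺: 54 e⁻, Z=55. Sc³⁺ < La³⁺ (same group, period 4 vs 6); La³⁺ < Ba²⁺ (both 54 e⁻, Z=57>56); Ba²⁺ < Cs⁺ (isoelectronic, higher Z=56 is smaller).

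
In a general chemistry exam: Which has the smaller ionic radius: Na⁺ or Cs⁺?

Na⁺

These ions sit in one column with identical charge. Each step down the periodic table adds a principal shell, increasing the radius.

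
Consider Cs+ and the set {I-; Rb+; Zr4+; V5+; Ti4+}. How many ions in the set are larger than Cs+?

1

V5+ (Z=23, 18 e⁻), Ti4+ (Z=22, 18 e⁻), Zr4+ (Z=40, 36 e⁻), Rb+ (Z=37, 36 e⁻), Cs+ (Z=55, 54 e⁻), I- (Z=53, 54 e⁻). V5+ < Ti4+ (both 18 e⁻, Z=23>22); Ti4+ < Zr4+ (same group, 1 shell fewer); Zr4+ < Rb+ (isoelectronic, higher Z=40 is smaller); Rb+ < Cs+ (same group, period 5 vs 6); Cs+ < I- (isoelectronic, higher Z=55 is smaller).
Placing each against Cs+: smaller — V5+, Ti4+, Zr4+, Rb+; larger — I-. Count: 1.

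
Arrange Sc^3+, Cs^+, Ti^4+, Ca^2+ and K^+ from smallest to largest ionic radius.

Ti^4+ < Sc^3+ < Ca^2+ < K^+ < Cs^+

First list Z and electron count for each: Ti^4+ has 18 e⁻ (Z=22), Sc^3+ has 18 e⁻ (Z=21), Ca^2+ has 18 e⁻ (Z=20), K^+ has 18 e⁻ (Z=19), Cs^+ has 54 e⁻ (Z=55). Ti^4+ < Sc^3+ (both 18 e⁻, Z=22>21); Sc^3+ < Ca^2+ (isoelectronic, higher Z=21 is smaller); Ca^2+ < K^+ (both 18 e⁻, Z=20>19); K^+ < Cs^+ (same group, 2 shells fewer).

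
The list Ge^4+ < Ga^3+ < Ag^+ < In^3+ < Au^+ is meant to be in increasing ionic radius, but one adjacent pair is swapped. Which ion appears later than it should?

In^3+

Check each adjacent pair. Ag^+ and In^3+ are reversed: In^3+ and Ag^+ share 46 electrons; the higher nuclear charge on In (Z=49) contracts it more, so In^3+ < Ag^+. No other neighbouring pair contradicts the periodic trends, so In^3+ is the ion listed too late.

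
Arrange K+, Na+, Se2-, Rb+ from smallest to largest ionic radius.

Na+ < K+ < Rb+ < Se2-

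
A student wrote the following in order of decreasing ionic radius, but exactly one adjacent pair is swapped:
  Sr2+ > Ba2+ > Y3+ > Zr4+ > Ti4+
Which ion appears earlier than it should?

Scanning neighbour by neighbour, only Sr2+/Ba2+ violates a trend: both in group 2 with the same charge; Sr2+ (period 5) has the smaller radius. That makes Sr2+ the one sitting a position early relative to where it belongs.

Sr2+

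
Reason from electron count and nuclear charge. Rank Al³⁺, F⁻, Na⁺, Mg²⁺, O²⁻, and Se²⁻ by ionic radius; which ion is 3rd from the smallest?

Electron counts and nuclear charges: Al³⁺ has 10 e⁻ (Z=13), Mg²⁺ has 10 e⁻ (Z=12), Na⁺ has 10 e⁻ (Z=11), F⁻ has 10 e⁻ (Z=9), O²⁻ has 10 e⁻ (Z=8), Se²⁻ has 36 e⁻ (Z=34). Al³⁺ < Mg²⁺ (both 10 e⁻, Z=13>12); Mg²⁺ < Na⁺ (isoelectronic, higher Z=12 is smaller); Na⁺ < F⁻ (isoelectronic, higher Z=11 is smaller); F⁻ < O²⁻ (isoelectronic, higher Z=9 is smaller); O²⁻ < Se²⁻ (same group, period 2 vs 4).
That gives Al³⁺ < Mg²⁺ < Na⁺ < F⁻ < O²⁻ < Se²⁻. From the smallest end, number 3 is Na⁺.

Na⁺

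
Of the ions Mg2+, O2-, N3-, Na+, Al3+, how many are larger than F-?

2

Isoelectronic series (10 e⁻ each). Size is set by nuclear charge: more protons means a smaller ion. Al3+ (Z=13), Mg2+ (Z=12), Na+ (Z=11), F- (Z=9), O2- (Z=8), N3- (Z=7).
Ordering all of them (including F-) by radius gives Al3+ < Mg2+ < Na+ < F- < O2- < N3-. Count: 2.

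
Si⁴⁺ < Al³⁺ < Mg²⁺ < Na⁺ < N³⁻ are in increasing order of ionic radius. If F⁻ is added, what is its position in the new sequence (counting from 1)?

5

Isoelectronic series (10 e⁻ each). Size is set by nuclear charge: more protons means a smaller ion. Si⁴⁺ (Z=14), Al³⁺ (Z=13), Mg²⁺ (Z=12), Na⁺ (Z=11), F⁻ (Z=9), N³⁻ (Z=7).
The complete sequence is Si⁴⁺ < Al³⁺ < Mg²⁺ < Na⁺ < F⁻ < N³⁻. F⁻ sits at position 5.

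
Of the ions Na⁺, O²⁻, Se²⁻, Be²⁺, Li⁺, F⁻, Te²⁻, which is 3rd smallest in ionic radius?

Work out protons and electrons: Be²⁺ (Z=4, 2 e⁻), Li⁺ (Z=3, 2 e⁻), Na⁺ (Z=11, 10 e⁻), F⁻ (Z=9, 10 e⁻), O²⁻ (Z=8, 10 e⁻), Se²⁻ (Z=34, 36 e⁻), Te²⁻ (Z=52, 54 e⁻). Be²⁺ < Li⁺ (isoelectronic, higher Z=4 is smaller); Li⁺ < Na⁺ (same group, period 2 vs 3); Na⁺ < F⁻ (isoelectronic, higher Z=11 is smaller); F⁻ < O²⁻ (both 10 e⁻, Z=9>8); O²⁻ < Se²⁻ (same group, 2 shells fewer); Se²⁻ < Te²⁻ (same group, 1 shell fewer).
So the order is Be²⁺ < Li⁺ < Na⁺ < F⁻ < O²⁻ < Se²⁻ < Te²⁻; the 3rd-smallest ion is Na⁺.

Na⁺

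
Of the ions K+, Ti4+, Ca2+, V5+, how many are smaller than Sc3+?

Each ion has 18 electrons. The ranking follows nuclear charge in reverse — greater Z gives a smaller radius. V5+ (Z=23), Ti4+ (Z=22), Sc3+ (Z=21), Ca2+ (Z=20), K+ (Z=19).
Placing each against Sc3+: smaller — V5+, Ti4+; larger — Ca2+, K+. Count: 2.

2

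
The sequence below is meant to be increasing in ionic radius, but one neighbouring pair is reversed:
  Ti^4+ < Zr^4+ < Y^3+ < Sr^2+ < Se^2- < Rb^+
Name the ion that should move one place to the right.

Se^2-

Scanning neighbour by neighbour, only Se^2-/Rb^+ violates a trend: both have 36 electrons but Z(Rb)=37 > Z(Se)=34, so Rb^+ should be the smaller of the two. That makes Se^2- the one sitting a position early relative to where it belongs.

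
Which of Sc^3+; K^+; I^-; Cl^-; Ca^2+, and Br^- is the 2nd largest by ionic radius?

Br^-

Work out protons and electrons: Sc^3+: 18 e⁻, Z=21, Ca^2+: 18 e⁻, Z=20, K^+: 18 e⁻, Z=19, Cl^-: 18 e⁻, Z=17, Br^-: 36 e⁻, Z=35, I^-: 54 e⁻, Z=53. Sc^3+ < Ca^2+ (both 18 e⁻, Z=21>20); Ca^2+ < K^+ (both 18 e⁻, Z=20>19); K^+ < Cl^- (both 18 e⁻, Z=19>17); Cl^- < Br^- (same group, 1 shell fewer); Br^- < I^- (same group, 1 shell fewer).
Ordering: Sc^3+ < Ca^2+ < K^+ < Cl^- < Br^- < I^-. The 2nd largest is Br^-.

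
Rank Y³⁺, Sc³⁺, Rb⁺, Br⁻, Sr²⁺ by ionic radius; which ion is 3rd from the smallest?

First list Z and electron count for each: Sc³⁺ (Z=21, 18 e⁻), Y³⁺ (Z=39, 36 e⁻), Sr²⁺ (Z=38, 36 e⁻), Rb⁺ (Z=37, 36 e⁻), Br⁻ (Z=35, 36 e⁻). Sc³⁺ < Y³⁺ (same group, 1 shell fewer); Y³⁺ < Sr²⁺ (isoelectronic, higher Z=39 is smaller); Sr²⁺ < Rb⁺ (isoelectronic, higher Z=38 is smaller); Rb⁺ < Br⁻ (isoelectronic, higher Z=37 is smaller).
Full ascending order: Sc³⁺ < Y³⁺ < Sr²⁺ < Rb⁺ < Br⁻. Counting from the smallest, position 3 is Sr²⁺.

Sr²⁺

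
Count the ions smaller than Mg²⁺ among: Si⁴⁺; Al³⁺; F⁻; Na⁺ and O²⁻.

2

Isoelectronic series (10 e⁻ each). Size is set by nuclear charge: more protons means a smaller ion. Si⁴⁺ (Z=14), Al³⁺ (Z=13), Mg²⁺ (Z=12), Na⁺ (Z=11), F⁻ (Z=9), O²⁻ (Z=8).
Overall: Si⁴⁺ < Al³⁺ < Mg²⁺ < Na⁺ < F⁻ < O²⁻. Mg²⁺ has 2 below it and 3 above. That's 2.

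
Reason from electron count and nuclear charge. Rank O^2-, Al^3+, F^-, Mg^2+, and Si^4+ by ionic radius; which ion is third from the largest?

Each ion has 10 electrons. The ranking follows nuclear charge in reverse — greater Z gives a smaller radius. Si^4+ (Z=14), Al^3+ (Z=13), Mg^2+ (Z=12), F^- (Z=9), O^2- (Z=8).
That gives Si^4+ < Al^3+ < Mg^2+ < F^- < O^2-. From the largest end, number 3 is Mg^2+.

Mg^2+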